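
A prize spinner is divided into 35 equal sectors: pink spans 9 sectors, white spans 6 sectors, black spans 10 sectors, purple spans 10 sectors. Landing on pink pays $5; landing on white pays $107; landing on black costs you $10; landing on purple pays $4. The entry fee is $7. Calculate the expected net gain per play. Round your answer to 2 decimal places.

E[payout] = (9/35)·5 + (6/35)·107 + (10/35)·(-10) + (10/35)·4 = 627/35
Expected profit = 627/35 − 7 = 382/35 ≈ $10.91

$10.91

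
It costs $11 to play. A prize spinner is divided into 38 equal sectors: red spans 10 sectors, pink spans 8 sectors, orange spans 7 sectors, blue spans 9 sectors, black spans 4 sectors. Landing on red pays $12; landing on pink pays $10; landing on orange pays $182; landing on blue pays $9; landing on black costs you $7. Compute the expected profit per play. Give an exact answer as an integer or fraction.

E[payout] = (10/38)·12 + (8/38)·10 + (7/38)·182 + (9/38)·9 + (4/38)·(-7) = 1527/38
Expected profit = 1527/38 − 11 = 1109/38

1109/38 dollars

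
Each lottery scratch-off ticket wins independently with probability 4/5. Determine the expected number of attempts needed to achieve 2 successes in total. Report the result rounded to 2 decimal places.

By linearity (sum of 2 independent geometric waits), E[trials] = 2/p = 2/(4/5) = 5/2.
≈ 2.50

2.50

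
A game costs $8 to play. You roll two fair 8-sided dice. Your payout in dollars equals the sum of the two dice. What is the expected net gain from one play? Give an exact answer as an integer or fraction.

$1

Distribution of the sum of the two dice: 2 w.p. 1/64, 3 w.p. 1/32, 4 w.p. 3/64, 5 w.p. 1/16, 6 w.p. 5/64, 7 w.p. 3/32, …
E[payout] = (1/64)·2 + (1/32)·3 + (3/64)·4 + (1/16)·5 + (5/64)·6 + (3/32)·7 + (7/64)·8 + (1/8)·9 + (7/64)·10 + (3/32)·11 + (5/64)·12 + (1/16)·13 + (3/64)·14 + (1/32)·15 + (1/64)·16 = 9
Expected profit = 9 − 8 = 1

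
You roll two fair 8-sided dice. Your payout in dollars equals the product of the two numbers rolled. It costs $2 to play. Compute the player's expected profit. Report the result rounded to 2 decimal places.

$18.25

Distribution of the product of the two numbers rolled: 1 w.p. 1/64, 2 w.p. 1/32, 3 w.p. 1/32, 4 w.p. 3/64, 5 w.p. 1/32, 6 w.p. 1/16, …
E[payout] = (1/64)·1 + (1/32)·2 + (1/32)·3 + (3/64)·4 + (1/32)·5 + (1/16)·6 + (1/32)·7 + (1/16)·8 + (1/64)·9 + (1/32)·10 + (1/16)·12 + (1/32)·14 + (1/32)·15 + (3/64)·16 + (1/32)·18 + (1/32)·20 + (1/32)·21 + (1/16)·24 + (1/64)·25 + (1/32)·28 + (1/32)·30 + (1/32)·32 + (1/32)·35 + (1/64)·36 + (1/32)·40 + (1/32)·42 + (1/32)·48 + (1/64)·49 + (1/32)·56 + (1/64)·64 = 81/4
Expected profit = 81/4 − 2 = 73/4 ≈ $18.25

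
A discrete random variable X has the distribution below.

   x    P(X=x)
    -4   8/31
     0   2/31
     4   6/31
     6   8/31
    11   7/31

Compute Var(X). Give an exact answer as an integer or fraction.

E[X] = (8/31)·(-4) + (2/31)·0 + (6/31)·4 + (8/31)·6 + (7/31)·11 = 117/31
E[X²] = (8/31)·16 + (2/31)·0 + (6/31)·16 + (8/31)·36 + (7/31)·121 = 1359/31
Var(X) = 1359/31 − (117/31)² = 28440/961

28440/961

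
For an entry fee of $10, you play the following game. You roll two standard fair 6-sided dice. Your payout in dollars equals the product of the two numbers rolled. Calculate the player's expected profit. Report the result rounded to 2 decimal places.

$2.25

Distribution of the product of the two numbers rolled: 1 w.p. 1/36, 2 w.p. 1/18, 3 w.p. 1/18, 4 w.p. 1/12, 5 w.p. 1/18, 6 w.p. 1/9, …
E[payout] = (1/36)·1 + (1/18)·2 + (1/18)·3 + (1/12)·4 + (1/18)·5 + (1/9)·6 + (1/18)·8 + (1/36)·9 + (1/18)·10 + (1/9)·12 + (1/18)·15 + (1/36)·16 + (1/18)·18 + (1/18)·20 + (1/18)·24 + (1/36)·25 + (1/18)·30 + (1/36)·36 = 49/4
Expected profit = 49/4 − 10 = 9/4 ≈ $2.25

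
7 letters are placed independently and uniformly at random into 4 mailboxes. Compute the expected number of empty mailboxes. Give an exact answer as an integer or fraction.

Let Xⱼ=1 if mailbox j is empty. P(Xⱼ=1) = ((4-1)/4)^7 = 2187/16384.
By linearity, E[#empty] = 4·2187/16384 = 2187/4096.

2187/4096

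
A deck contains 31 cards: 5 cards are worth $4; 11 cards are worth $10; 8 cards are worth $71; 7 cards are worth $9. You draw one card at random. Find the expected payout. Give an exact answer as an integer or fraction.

E[payout] = (5/31)·4 + (11/31)·10 + (8/31)·71 + (7/31)·9 = 761/31

761/31 dollars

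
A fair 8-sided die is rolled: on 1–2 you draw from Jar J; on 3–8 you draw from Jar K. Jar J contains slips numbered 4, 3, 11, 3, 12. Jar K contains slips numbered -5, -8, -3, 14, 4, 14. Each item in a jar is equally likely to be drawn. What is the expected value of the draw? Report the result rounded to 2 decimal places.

E[X | Jar J] = (4 + 3 + 11 + 3 + 12)/5 = 33/5
E[X | Jar K] = (-5 − 8 − 3 + 14 + 4 + 14)/6 = 8/3
E[X] = (1/4)·33/5 + (3/4)·8/3 = 73/20 ≈ 3.65

3.65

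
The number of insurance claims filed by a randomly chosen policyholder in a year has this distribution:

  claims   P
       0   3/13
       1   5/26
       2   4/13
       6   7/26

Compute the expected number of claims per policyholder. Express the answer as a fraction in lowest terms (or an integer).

63/26

E[X] = (3/13)·0 + (5/26)·1 + (4/13)·2 + (7/26)·6
     = 63/26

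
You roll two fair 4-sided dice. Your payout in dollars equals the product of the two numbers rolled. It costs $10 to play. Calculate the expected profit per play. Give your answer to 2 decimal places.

Distribution of the product of the two numbers rolled: 1 w.p. 1/16, 2 w.p. 1/8, 3 w.p. 1/8, 4 w.p. 3/16, 6 w.p. 1/8, 8 w.p. 1/8, …
E[payout] = (1/16)·1 + (1/8)·2 + (1/8)·3 + (3/16)·4 + (1/8)·6 + (1/8)·8 + (1/16)·9 + (1/8)·12 + (1/16)·16 = 25/4
Expected profit = 25/4 − 10 = -15/4 ≈ -$3.75

-$3.75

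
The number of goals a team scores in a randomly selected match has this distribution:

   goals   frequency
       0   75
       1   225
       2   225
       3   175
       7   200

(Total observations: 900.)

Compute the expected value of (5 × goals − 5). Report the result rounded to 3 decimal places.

Total = 900, so P(goals=0) = 75/900, etc.
E[5x-5] = (1/12)·(-5) + (1/4)·0 + (1/4)·5 + (7/36)·10 + (2/9)·30
     = 85/9 ≈ 9.444

9.444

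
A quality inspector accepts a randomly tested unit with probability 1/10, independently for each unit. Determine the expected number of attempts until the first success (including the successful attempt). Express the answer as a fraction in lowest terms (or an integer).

10

For a geometric distribution, E[trials] = 1/p = 1/(1/10) = 10.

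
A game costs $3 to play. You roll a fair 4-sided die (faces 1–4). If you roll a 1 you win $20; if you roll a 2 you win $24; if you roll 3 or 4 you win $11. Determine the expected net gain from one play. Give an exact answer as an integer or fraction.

27/2 dollars

E[payout] = (1/2)·11 + (1/4)·20 + (1/4)·24 = 33/2
Expected profit = 33/2 − 3 = 27/2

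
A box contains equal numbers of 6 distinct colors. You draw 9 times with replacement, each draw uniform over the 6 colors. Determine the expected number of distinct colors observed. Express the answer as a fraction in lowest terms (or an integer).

Let Xⱼ=1 if type j appears at least once. P(Xⱼ=1) = 1 − ((6−1)/6)^9 = 8124571/10077696.
E[#distinct] = 6·8124571/10077696 = 8124571/1679616.

8124571/1679616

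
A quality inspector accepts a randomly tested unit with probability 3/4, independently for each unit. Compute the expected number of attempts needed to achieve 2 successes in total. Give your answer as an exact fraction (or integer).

By linearity (sum of 2 independent geometric waits), E[trials] = 2/p = 2/(3/4) = 8/3.

8/3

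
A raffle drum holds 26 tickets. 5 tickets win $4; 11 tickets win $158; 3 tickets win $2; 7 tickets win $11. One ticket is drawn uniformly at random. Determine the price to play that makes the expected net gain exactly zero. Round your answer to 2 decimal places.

$70.81

E[payout] = (5/26)·4 + (11/26)·158 + (3/26)·2 + (7/26)·11 = 1841/26
Fair fee = E[payout] = 1841/26 ≈ $70.81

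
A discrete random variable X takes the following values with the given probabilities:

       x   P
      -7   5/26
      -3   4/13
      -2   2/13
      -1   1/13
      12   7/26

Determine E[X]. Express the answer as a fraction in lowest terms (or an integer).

15/26

E[X] = (5/26)·(-7) + (4/13)·(-3) + (2/13)·(-2) + (1/13)·(-1) + (7/26)·12
     = 15/26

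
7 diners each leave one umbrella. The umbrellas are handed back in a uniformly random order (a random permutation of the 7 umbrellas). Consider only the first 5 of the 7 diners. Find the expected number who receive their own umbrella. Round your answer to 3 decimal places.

Let Xᵢ = 1 if person i gets their own umbrella. For each i, P(Xᵢ=1) = 1/7.
By linearity of expectation, E[X₁+…+X_5] = 5·(1/7) = 5/7.
≈ 0.714

0.714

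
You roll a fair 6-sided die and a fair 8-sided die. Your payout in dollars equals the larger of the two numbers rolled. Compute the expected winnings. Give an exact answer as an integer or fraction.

251/48 dollars

Distribution of the larger of the two numbers rolled: 1 w.p. 1/48, 2 w.p. 1/16, 3 w.p. 5/48, 4 w.p. 7/48, 5 w.p. 3/16, 6 w.p. 11/48, …
E[payout] = (1/48)·1 + (1/16)·2 + (5/48)·3 + (7/48)·4 + (3/16)·5 + (11/48)·6 + (1/8)·7 + (1/8)·8 = 251/48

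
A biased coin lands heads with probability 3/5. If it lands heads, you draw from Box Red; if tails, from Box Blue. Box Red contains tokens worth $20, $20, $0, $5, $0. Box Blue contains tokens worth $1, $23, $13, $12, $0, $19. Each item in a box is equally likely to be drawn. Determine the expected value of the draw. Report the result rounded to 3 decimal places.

E[X | Box Red] = (20 + 20 + 0 + 5 + 0)/5 = 9
E[X | Box Blue] = (1 + 23 + 13 + 12 + 0 + 19)/6 = 34/3
E[X] = (3/5)·9 + (2/5)·34/3 = 149/15 ≈ 9.933

$9.933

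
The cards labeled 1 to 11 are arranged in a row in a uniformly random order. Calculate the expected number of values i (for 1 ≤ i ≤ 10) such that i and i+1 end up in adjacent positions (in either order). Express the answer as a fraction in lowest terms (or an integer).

For each i ∈ {1,…,10}, let Xᵢ = 1 if i and i+1 are adjacent. P(Xᵢ=1) = 2·(11−1)!/11! = 2/11.
By linearity, E[ΣXᵢ] = (10)·(2/11) = 20/11.

20/11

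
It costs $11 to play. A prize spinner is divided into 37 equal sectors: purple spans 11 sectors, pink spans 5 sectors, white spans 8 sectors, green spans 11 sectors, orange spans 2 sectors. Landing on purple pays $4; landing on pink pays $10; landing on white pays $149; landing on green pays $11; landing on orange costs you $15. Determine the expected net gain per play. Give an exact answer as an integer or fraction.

970/37 dollars

E[payout] = (11/37)·4 + (5/37)·10 + (8/37)·149 + (11/37)·11 + (2/37)·(-15) = 1377/37
Expected profit = 1377/37 − 11 = 970/37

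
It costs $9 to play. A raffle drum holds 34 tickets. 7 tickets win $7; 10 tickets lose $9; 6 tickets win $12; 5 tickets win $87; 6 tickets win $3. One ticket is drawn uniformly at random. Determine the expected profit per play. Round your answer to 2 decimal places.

$5.24

E[payout] = (7/34)·7 + (10/34)·(-9) + (6/34)·12 + (5/34)·87 + (6/34)·3 = 242/17
Expected profit = 242/17 − 9 = 89/17 ≈ $5.24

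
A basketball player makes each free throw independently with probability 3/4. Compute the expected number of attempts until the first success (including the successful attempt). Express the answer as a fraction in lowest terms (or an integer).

For a geometric distribution, E[trials] = 1/p = 1/(3/4) = 4/3.

4/3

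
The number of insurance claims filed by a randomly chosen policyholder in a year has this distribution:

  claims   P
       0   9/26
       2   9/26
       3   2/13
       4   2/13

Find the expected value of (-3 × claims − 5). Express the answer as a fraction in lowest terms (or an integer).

E[-3x-5] = (9/26)·(-5) + (9/26)·(-11) + (2/13)·(-14) + (2/13)·(-17)
     = -134/13

-134/13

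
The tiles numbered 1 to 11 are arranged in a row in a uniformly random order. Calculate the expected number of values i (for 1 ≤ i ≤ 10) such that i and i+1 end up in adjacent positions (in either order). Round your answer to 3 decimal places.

For each i ∈ {1,…,10}, let Xᵢ = 1 if i and i+1 are adjacent. P(Xᵢ=1) = 2·(11−1)!/11! = 2/11.
By linearity, E[ΣXᵢ] = (10)·(2/11) = 20/11.
≈ 1.818

1.818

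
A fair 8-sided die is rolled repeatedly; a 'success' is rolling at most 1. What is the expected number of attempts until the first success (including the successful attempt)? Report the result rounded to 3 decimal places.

For a geometric distribution, E[trials] = 1/p = 1/(1/8) = 8.
≈ 8.000

8.000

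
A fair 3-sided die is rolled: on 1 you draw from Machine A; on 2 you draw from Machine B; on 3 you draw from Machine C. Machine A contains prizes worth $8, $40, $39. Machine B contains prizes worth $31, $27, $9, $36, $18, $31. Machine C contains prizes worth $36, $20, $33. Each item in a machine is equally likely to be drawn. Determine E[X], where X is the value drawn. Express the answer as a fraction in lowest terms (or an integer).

$28

E[X | Machine A] = (8 + 40 + 39)/3 = 29
E[X | Machine B] = (31 + 27 + 9 + 36 + 18 + 31)/6 = 76/3
E[X | Machine C] = (36 + 20 + 33)/3 = 89/3
E[X] = (1/3)·29 + (1/3)·76/3 + (1/3)·89/3 = 28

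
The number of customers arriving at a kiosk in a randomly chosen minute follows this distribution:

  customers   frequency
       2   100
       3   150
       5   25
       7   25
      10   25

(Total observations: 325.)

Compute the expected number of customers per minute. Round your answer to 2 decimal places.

3.69

Total = 325, so P(customers=2) = 100/325, etc.
E[X] = (4/13)·2 + (6/13)·3 + (1/13)·5 + (1/13)·7 + (1/13)·10
     = 48/13 ≈ 3.69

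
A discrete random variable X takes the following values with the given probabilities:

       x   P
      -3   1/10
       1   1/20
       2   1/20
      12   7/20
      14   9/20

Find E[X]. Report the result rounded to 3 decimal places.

10.350

E[X] = (1/10)·(-3) + (1/20)·1 + (1/20)·2 + (7/20)·12 + (9/20)·14
     = 207/20 ≈ 10.350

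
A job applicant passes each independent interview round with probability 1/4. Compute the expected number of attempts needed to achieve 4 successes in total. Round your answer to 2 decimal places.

By linearity (sum of 4 independent geometric waits), E[trials] = 4/p = 4/(1/4) = 16.
≈ 16.00

16.00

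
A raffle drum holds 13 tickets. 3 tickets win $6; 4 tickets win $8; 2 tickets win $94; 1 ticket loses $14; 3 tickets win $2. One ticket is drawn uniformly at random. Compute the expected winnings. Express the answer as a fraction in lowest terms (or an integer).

E[payout] = (3/13)·6 + (4/13)·8 + (2/13)·94 + (1/13)·(-14) + (3/13)·2 = 230/13

230/13 dollars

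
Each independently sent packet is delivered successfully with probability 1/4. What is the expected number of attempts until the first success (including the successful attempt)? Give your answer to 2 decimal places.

For a geometric distribution, E[trials] = 1/p = 1/(1/4) = 4.
≈ 4.00

4.00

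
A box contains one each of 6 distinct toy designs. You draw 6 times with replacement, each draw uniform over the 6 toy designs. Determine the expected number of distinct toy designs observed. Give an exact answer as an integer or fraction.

31031/7776

Let Xⱼ=1 if type j appears at least once. P(Xⱼ=1) = 1 − ((6−1)/6)^6 = 31031/46656.
E[#distinct] = 6·31031/46656 = 31031/7776.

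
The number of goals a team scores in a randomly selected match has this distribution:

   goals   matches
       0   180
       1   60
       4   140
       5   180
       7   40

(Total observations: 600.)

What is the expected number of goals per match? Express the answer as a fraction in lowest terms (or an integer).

Total = 600, so P(goals=0) = 180/600, etc.
E[X] = (3/10)·0 + (1/10)·1 + (7/30)·4 + (3/10)·5 + (1/15)·7
     = 3

3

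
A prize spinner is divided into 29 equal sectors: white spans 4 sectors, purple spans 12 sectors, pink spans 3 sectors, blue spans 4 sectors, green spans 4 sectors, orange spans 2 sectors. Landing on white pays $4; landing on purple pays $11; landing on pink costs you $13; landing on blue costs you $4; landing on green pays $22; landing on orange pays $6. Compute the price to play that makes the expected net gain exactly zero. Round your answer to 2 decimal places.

$6.66

E[payout] = (4/29)·4 + (12/29)·11 + (3/29)·(-13) + (4/29)·(-4) + (4/29)·22 + (2/29)·6 = 193/29
Fair fee = E[payout] = 193/29 ≈ $6.66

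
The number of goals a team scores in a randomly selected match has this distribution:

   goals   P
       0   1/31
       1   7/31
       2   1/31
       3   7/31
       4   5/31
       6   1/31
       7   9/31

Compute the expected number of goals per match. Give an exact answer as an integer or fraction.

E[X] = (1/31)·0 + (7/31)·1 + (1/31)·2 + (7/31)·3 + (5/31)·4 + (1/31)·6 + (9/31)·7
     = 119/31

119/31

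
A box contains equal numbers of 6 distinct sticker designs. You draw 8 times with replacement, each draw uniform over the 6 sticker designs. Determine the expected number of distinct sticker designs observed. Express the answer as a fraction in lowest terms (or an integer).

Let Xⱼ=1 if type j appears at least once. P(Xⱼ=1) = 1 − ((6−1)/6)^8 = 1288991/1679616.
E[#distinct] = 6·1288991/1679616 = 1288991/279936.

1288991/279936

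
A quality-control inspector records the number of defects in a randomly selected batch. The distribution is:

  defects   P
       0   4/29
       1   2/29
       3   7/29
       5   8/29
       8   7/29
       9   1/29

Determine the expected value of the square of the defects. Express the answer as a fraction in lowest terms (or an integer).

794/29

E[X²] = (4/29)·0 + (2/29)·1 + (7/29)·9 + (8/29)·25 + (7/29)·64 + (1/29)·81
     = 794/29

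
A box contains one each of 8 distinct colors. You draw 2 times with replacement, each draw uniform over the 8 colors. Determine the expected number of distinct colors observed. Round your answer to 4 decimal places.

Let Xⱼ=1 if type j appears at least once. P(Xⱼ=1) = 1 − ((8−1)/8)^2 = 15/64.
E[#distinct] = 8·15/64 = 15/8.
≈ 1.8750

1.8750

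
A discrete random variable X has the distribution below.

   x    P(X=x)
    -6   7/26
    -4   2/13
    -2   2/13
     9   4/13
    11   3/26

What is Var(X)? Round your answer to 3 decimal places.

49.404

E[X] = (7/26)·(-6) + (2/13)·(-4) + (2/13)·(-2) + (4/13)·9 + (3/26)·11 = 3/2
E[X²] = (7/26)·36 + (2/13)·16 + (2/13)·4 + (4/13)·81 + (3/26)·121 = 1343/26
Var(X) = 1343/26 − (3/2)² = 2569/52 ≈ 49.404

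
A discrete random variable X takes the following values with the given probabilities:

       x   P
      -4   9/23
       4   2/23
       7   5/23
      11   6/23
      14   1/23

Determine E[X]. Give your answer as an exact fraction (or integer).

E[X] = (9/23)·(-4) + (2/23)·4 + (5/23)·7 + (6/23)·11 + (1/23)·14
     = 87/23

87/23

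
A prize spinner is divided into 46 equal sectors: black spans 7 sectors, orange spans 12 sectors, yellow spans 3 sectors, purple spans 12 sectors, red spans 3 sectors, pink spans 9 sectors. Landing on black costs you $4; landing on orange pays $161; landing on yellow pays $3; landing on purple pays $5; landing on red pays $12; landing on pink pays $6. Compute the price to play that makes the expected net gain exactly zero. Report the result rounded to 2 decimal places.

$44.85

E[payout] = (7/46)·(-4) + (12/46)·161 + (3/46)·3 + (12/46)·5 + (3/46)·12 + (9/46)·6 = 2063/46
Fair fee = E[payout] = 2063/46 ≈ $44.85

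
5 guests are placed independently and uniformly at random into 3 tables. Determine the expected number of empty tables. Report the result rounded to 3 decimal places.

Let Xⱼ=1 if table j is empty. P(Xⱼ=1) = ((3-1)/3)^5 = 32/243.
By linearity, E[#empty] = 3·32/243 = 32/81.
≈ 0.395

0.395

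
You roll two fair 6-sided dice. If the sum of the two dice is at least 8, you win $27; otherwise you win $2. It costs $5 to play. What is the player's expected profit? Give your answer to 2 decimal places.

E[payout] = (7/12)·2 + (5/12)·27 = 149/12
Expected profit = 149/12 − 5 = 89/12 ≈ $7.42

$7.42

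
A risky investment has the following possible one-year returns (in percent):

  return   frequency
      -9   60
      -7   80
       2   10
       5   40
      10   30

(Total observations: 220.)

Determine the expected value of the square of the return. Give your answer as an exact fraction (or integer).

Total = 220, so P(return=-9) = 60/220, etc.
E[X²] = (3/11)·81 + (4/11)·49 + (1/22)·4 + (2/11)·25 + (3/22)·100
     = 641/11

641/11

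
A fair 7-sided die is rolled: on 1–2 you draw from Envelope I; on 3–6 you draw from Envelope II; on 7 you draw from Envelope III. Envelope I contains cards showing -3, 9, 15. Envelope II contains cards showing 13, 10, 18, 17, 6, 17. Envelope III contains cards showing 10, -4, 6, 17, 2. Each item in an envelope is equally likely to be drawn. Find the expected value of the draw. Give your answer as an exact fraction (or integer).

E[X | Envelope I] = (-3 + 9 + 15)/3 = 7
E[X | Envelope II] = (13 + 10 + 18 + 17 + 6 + 17)/6 = 27/2
E[X | Envelope III] = (10 − 4 + 6 + 17 + 2)/5 = 31/5
E[X] = (2/7)·7 + (4/7)·27/2 + (1/7)·31/5 = 53/5

53/5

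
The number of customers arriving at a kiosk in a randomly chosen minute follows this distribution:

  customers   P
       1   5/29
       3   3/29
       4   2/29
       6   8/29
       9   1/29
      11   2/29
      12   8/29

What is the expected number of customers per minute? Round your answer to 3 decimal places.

6.793

E[X] = (5/29)·1 + (3/29)·3 + (2/29)·4 + (8/29)·6 + (1/29)·9 + (2/29)·11 + (8/29)·12
     = 197/29 ≈ 6.793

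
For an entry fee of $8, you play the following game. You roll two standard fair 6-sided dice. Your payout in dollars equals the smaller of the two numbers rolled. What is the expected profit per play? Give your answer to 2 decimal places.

Distribution of the smaller of the two numbers rolled: 1 w.p. 11/36, 2 w.p. 1/4, 3 w.p. 7/36, 4 w.p. 5/36, 5 w.p. 1/12, 6 w.p. 1/36
E[payout] = (11/36)·1 + (1/4)·2 + (7/36)·3 + (5/36)·4 + (1/12)·5 + (1/36)·6 = 91/36
Expected profit = 91/36 − 8 = -197/36 ≈ -$5.47

-$5.47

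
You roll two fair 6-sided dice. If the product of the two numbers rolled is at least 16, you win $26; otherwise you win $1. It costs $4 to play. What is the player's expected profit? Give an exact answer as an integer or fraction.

167/36 dollars

E[payout] = (25/36)·1 + (11/36)·26 = 311/36
Expected profit = 311/36 − 4 = 167/36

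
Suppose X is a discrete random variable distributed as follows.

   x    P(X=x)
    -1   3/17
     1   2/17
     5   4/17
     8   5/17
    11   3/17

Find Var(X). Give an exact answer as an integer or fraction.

4932/289

E[X] = (3/17)·(-1) + (2/17)·1 + (4/17)·5 + (5/17)·8 + (3/17)·11 = 92/17
E[X²] = (3/17)·1 + (2/17)·1 + (4/17)·25 + (5/17)·64 + (3/17)·121 = 788/17
Var(X) = 788/17 − (92/17)² = 4932/289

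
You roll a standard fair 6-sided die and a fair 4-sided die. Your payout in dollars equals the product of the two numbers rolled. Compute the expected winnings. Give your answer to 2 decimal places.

$8.75

Distribution of the product of the two numbers rolled: 1 w.p. 1/24, 2 w.p. 1/12, 3 w.p. 1/12, 4 w.p. 1/8, 5 w.p. 1/24, 6 w.p. 1/8, …
E[payout] = (1/24)·1 + (1/12)·2 + (1/12)·3 + (1/8)·4 + (1/24)·5 + (1/8)·6 + (1/12)·8 + (1/24)·9 + (1/24)·10 + (1/8)·12 + (1/24)·15 + (1/24)·16 + (1/24)·18 + (1/24)·20 + (1/24)·24 = 35/4
≈ $8.75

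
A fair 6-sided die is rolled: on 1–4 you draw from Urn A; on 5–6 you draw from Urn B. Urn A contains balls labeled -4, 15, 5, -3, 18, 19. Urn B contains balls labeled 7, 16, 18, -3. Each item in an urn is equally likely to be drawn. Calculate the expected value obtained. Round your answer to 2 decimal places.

8.72

E[X | Urn A] = (-4 + 15 + 5 − 3 + 18 + 19)/6 = 25/3
E[X | Urn B] = (7 + 16 + 18 − 3)/4 = 19/2
E[X] = (2/3)·25/3 + (1/3)·19/2 = 157/18 ≈ 8.72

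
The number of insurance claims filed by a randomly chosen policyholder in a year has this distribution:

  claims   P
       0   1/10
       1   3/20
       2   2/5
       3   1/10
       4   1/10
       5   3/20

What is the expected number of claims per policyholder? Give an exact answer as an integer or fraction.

12/5

E[X] = (1/10)·0 + (3/20)·1 + (2/5)·2 + (1/10)·3 + (1/10)·4 + (3/20)·5
     = 12/5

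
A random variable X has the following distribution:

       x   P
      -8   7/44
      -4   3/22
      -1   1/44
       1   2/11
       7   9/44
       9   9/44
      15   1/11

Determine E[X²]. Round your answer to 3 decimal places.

59.614

E[X²] = (7/44)·64 + (3/22)·16 + (1/44)·1 + (2/11)·1 + (9/44)·49 + (9/44)·81 + (1/11)·225
     = 2623/44 ≈ 59.614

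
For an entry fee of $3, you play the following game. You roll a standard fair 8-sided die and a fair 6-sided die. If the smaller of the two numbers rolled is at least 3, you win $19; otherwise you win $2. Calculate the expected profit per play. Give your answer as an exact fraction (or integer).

15/2 dollars

E[payout] = (1/2)·2 + (1/2)·19 = 21/2
Expected profit = 21/2 − 3 = 15/2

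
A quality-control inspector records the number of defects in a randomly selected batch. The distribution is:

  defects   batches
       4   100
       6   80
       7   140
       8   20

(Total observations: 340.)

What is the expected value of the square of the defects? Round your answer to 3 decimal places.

Total = 340, so P(defects=4) = 100/340, etc.
E[X²] = (5/17)·16 + (4/17)·36 + (7/17)·49 + (1/17)·64
     = 631/17 ≈ 37.118

37.118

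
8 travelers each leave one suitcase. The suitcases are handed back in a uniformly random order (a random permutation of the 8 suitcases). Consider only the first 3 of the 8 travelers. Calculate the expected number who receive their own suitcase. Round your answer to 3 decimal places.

Let Xᵢ = 1 if person i gets their own suitcase. For each i, P(Xᵢ=1) = 1/8.
By linearity of expectation, E[X₁+…+X_3] = 3·(1/8) = 3/8.
≈ 0.375

0.375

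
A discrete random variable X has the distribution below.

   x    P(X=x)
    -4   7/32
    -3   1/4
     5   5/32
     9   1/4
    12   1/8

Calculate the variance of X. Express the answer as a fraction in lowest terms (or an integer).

E[X] = (7/32)·(-4) + (1/4)·(-3) + (5/32)·5 + (1/4)·9 + (1/8)·12 = 93/32
E[X²] = (7/32)·16 + (1/4)·9 + (5/32)·25 + (1/4)·81 + (1/8)·144 = 1533/32
Var(X) = 1533/32 − (93/32)² = 40407/1024

40407/1024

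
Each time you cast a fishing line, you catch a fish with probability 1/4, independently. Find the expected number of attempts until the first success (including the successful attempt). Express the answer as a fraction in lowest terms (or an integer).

4

For a geometric distribution, E[trials] = 1/p = 1/(1/4) = 4.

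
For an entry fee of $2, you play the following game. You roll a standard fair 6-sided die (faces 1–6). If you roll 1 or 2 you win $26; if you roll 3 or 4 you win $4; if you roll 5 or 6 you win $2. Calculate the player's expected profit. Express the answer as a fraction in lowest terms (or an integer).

E[payout] = (1/3)·2 + (1/3)·4 + (1/3)·26 = 32/3
Expected profit = 32/3 − 2 = 26/3

26/3 dollars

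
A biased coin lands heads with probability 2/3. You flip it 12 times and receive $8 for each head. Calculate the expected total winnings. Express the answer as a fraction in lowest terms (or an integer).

E[#heads] = 12·2/3 = 8 (linearity over flips).
E[winnings] = 8·8 = 64.

$64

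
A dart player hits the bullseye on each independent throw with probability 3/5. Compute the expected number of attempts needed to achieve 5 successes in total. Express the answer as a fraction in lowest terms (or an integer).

25/3

By linearity (sum of 5 independent geometric waits), E[trials] = 5/p = 5/(3/5) = 25/3.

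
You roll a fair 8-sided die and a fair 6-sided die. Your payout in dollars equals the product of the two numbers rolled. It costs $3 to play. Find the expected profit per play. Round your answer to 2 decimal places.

Distribution of the product of the two numbers rolled: 1 w.p. 1/48, 2 w.p. 1/24, 3 w.p. 1/24, 4 w.p. 1/16, 5 w.p. 1/24, 6 w.p. 1/12, …
E[payout] = (1/48)·1 + (1/24)·2 + (1/24)·3 + (1/16)·4 + (1/24)·5 + (1/12)·6 + (1/48)·7 + (1/16)·8 + (1/48)·9 + (1/24)·10 + (1/12)·12 + (1/48)·14 + (1/24)·15 + (1/24)·16 + (1/24)·18 + (1/24)·20 + (1/48)·21 + (1/16)·24 + (1/48)·25 + (1/48)·28 + (1/24)·30 + (1/48)·32 + (1/48)·35 + (1/48)·36 + (1/48)·40 + (1/48)·42 + (1/48)·48 = 63/4
Expected profit = 63/4 − 3 = 51/4 ≈ $12.75

$12.75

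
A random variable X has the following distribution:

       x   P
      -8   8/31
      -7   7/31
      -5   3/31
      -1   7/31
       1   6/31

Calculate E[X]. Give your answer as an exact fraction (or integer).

E[X] = (8/31)·(-8) + (7/31)·(-7) + (3/31)·(-5) + (7/31)·(-1) + (6/31)·1
     = -129/31

-129/31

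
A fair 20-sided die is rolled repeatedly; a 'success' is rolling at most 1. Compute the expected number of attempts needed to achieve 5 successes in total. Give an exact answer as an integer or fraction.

100

By linearity (sum of 5 independent geometric waits), E[trials] = 5/p = 5/(1/20) = 100.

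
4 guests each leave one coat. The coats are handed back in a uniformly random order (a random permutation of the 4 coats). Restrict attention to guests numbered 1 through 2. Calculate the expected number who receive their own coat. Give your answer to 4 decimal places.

0.5000

Let Xᵢ = 1 if person i gets their own coat. For each i, P(Xᵢ=1) = 1/4.
By linearity of expectation, E[X₁+…+X_2] = 2·(1/4) = 1/2.
≈ 0.5000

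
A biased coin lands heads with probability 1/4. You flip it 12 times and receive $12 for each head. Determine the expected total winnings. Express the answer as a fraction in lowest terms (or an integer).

$36

E[#heads] = 12·1/4 = 3 (linearity over flips).
E[winnings] = 12·3 = 36.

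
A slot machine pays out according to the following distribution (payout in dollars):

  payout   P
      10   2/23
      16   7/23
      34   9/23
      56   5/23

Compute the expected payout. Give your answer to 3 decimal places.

$31.217

E[X] = (2/23)·10 + (7/23)·16 + (9/23)·34 + (5/23)·56
     = 718/23 ≈ 31.217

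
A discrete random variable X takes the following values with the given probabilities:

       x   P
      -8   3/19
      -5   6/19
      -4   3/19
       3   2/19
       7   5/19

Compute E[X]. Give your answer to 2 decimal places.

E[X] = (3/19)·(-8) + (6/19)·(-5) + (3/19)·(-4) + (2/19)·3 + (5/19)·7
     = -25/19 ≈ -1.32

-1.32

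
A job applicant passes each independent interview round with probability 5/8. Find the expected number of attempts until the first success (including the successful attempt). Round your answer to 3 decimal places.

1.600

For a geometric distribution, E[trials] = 1/p = 1/(5/8) = 8/5.
≈ 1.600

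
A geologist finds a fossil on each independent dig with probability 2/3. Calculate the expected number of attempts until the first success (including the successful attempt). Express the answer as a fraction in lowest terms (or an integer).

For a geometric distribution, E[trials] = 1/p = 1/(2/3) = 3/2.

3/2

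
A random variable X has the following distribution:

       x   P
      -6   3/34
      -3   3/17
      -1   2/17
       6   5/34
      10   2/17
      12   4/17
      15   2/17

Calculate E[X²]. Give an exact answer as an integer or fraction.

1399/17

E[X²] = (3/34)·36 + (3/17)·9 + (2/17)·1 + (5/34)·36 + (2/17)·100 + (4/17)·144 + (2/17)·225
     = 1399/17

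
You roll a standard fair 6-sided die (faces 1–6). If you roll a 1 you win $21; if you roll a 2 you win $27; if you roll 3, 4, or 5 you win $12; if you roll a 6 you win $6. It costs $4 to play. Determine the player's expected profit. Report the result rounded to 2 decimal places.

$11.00

E[payout] = (1/6)·6 + (1/2)·12 + (1/6)·21 + (1/6)·27 = 15
Expected profit = 15 − 4 = 11 ≈ $11.00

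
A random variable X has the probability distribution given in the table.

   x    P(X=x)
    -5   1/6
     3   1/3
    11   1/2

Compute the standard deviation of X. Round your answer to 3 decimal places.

5.963

E[X] = 17/3, E[X²] = 203/3
Var(X) = E[X²] − (E[X])² = 203/3 − 289/9 = 320/9
SD(X) = √(320/9) ≈ 5.963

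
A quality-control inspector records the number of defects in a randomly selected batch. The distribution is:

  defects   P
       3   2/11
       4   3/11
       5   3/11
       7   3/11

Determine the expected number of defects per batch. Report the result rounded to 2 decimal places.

E[X] = (2/11)·3 + (3/11)·4 + (3/11)·5 + (3/11)·7
     = 54/11 ≈ 4.91

4.91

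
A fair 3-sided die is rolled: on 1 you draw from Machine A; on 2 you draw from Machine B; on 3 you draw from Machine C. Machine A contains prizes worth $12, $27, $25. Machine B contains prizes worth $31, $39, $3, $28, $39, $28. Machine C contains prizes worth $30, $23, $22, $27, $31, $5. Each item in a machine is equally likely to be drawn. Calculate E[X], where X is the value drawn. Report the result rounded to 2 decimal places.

$24.11

E[X | Machine A] = (12 + 27 + 25)/3 = 64/3
E[X | Machine B] = (31 + 39 + 3 + 28 + 39 + 28)/6 = 28
E[X | Machine C] = (30 + 23 + 22 + 27 + 31 + 5)/6 = 23
E[X] = (1/3)·64/3 + (1/3)·28 + (1/3)·23 = 217/9 ≈ 24.11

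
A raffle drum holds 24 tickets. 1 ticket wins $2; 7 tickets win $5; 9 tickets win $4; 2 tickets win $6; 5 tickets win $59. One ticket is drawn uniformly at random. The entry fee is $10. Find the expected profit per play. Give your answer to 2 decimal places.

E[payout] = (1/24)·2 + (7/24)·5 + (9/24)·4 + (2/24)·6 + (5/24)·59 = 95/6
Expected profit = 95/6 − 10 = 35/6 ≈ $5.83

$5.83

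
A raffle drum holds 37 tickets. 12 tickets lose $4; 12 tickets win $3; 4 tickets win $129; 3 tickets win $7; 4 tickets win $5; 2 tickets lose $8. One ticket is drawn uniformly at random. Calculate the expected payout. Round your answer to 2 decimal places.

E[payout] = (12/37)·(-4) + (12/37)·3 + (4/37)·129 + (3/37)·7 + (4/37)·5 + (2/37)·(-8) = 529/37
≈ $14.30

$14.30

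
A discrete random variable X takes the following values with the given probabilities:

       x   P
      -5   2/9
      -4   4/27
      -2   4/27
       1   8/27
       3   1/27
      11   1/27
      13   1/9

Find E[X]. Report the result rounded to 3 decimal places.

E[X] = (2/9)·(-5) + (4/27)·(-4) + (4/27)·(-2) + (8/27)·1 + (1/27)·3 + (1/27)·11 + (1/9)·13
     = 7/27 ≈ 0.259

0.259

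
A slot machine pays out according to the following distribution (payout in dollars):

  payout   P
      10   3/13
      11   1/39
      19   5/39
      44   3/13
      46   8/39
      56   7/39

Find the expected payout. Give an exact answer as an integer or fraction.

E[X] = (3/13)·10 + (1/39)·11 + (5/39)·19 + (3/13)·44 + (8/39)·46 + (7/39)·56
     = 104/3

104/3 dollars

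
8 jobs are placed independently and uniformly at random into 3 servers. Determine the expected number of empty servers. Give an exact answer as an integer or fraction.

256/2187

Let Xⱼ=1 if server j is empty. P(Xⱼ=1) = ((3-1)/3)^8 = 256/6561.
By linearity, E[#empty] = 3·256/6561 = 256/2187.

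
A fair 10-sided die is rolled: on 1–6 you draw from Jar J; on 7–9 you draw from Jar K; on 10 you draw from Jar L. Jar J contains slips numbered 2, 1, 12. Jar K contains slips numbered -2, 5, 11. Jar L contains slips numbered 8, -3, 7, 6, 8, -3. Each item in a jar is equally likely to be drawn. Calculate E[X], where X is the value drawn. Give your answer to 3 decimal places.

E[X | Jar J] = (2 + 1 + 12)/3 = 5
E[X | Jar K] = (-2 + 5 + 11)/3 = 14/3
E[X | Jar L] = (8 − 3 + 7 + 6 + 8 − 3)/6 = 23/6
E[X] = (3/5)·5 + (3/10)·14/3 + (1/10)·23/6 = 287/60 ≈ 4.783

4.783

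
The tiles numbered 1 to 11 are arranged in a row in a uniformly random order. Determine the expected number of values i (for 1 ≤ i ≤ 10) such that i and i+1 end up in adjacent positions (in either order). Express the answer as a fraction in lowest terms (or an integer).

20/11

For each i ∈ {1,…,10}, let Xᵢ = 1 if i and i+1 are adjacent. P(Xᵢ=1) = 2·(11−1)!/11! = 2/11.
By linearity, E[ΣXᵢ] = (10)·(2/11) = 20/11.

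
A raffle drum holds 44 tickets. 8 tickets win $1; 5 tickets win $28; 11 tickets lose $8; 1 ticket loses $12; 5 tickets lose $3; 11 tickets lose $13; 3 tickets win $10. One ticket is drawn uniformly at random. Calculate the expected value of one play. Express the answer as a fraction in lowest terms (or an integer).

E[payout] = (8/44)·1 + (5/44)·28 + (11/44)·(-8) + (1/44)·(-12) + (5/44)·(-3) + (11/44)·(-13) + (3/44)·10 = -20/11

-20/11 dollars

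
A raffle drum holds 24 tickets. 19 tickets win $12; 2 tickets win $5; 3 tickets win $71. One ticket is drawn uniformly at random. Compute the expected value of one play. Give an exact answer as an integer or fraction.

451/24 dollars

E[payout] = (19/24)·12 + (2/24)·5 + (3/24)·71 = 451/24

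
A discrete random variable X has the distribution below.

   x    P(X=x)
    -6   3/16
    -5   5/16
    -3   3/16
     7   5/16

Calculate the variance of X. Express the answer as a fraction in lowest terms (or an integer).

E[X] = (3/16)·(-6) + (5/16)·(-5) + (3/16)·(-3) + (5/16)·7 = -17/16
E[X²] = (3/16)·36 + (5/16)·25 + (3/16)·9 + (5/16)·49 = 505/16
Var(X) = 505/16 − (-17/16)² = 7791/256

7791/256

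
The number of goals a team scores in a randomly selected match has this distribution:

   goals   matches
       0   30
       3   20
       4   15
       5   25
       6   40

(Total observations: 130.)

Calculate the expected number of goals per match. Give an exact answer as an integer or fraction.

97/26

Total = 130, so P(goals=0) = 30/130, etc.
E[X] = (3/13)·0 + (2/13)·3 + (3/26)·4 + (5/26)·5 + (4/13)·6
     = 97/26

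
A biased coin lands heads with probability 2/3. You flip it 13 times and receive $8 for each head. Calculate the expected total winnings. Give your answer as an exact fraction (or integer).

208/3 dollars

E[#heads] = 13·2/3 = 26/3 (linearity over flips).
E[winnings] = 8·26/3 = 208/3.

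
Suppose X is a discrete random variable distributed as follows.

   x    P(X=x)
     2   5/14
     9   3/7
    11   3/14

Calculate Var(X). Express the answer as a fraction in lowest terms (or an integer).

2757/196

E[X] = (5/14)·2 + (3/7)·9 + (3/14)·11 = 97/14
E[X²] = (5/14)·4 + (3/7)·81 + (3/14)·121 = 869/14
Var(X) = 869/14 − (97/14)² = 2757/196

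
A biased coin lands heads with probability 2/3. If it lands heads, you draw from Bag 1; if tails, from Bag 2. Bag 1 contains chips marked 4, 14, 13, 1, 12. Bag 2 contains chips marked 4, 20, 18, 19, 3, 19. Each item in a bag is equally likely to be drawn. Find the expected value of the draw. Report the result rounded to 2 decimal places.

10.48

E[X | Bag 1] = (4 + 14 + 13 + 1 + 12)/5 = 44/5
E[X | Bag 2] = (4 + 20 + 18 + 19 + 3 + 19)/6 = 83/6
E[X] = (2/3)·44/5 + (1/3)·83/6 = 943/90 ≈ 10.48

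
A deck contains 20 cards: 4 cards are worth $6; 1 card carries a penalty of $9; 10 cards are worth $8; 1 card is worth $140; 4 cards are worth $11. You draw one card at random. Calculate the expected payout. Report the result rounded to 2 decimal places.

E[payout] = (4/20)·6 + (1/20)·(-9) + (10/20)·8 + (1/20)·140 + (4/20)·11 = 279/20
≈ $13.95

$13.95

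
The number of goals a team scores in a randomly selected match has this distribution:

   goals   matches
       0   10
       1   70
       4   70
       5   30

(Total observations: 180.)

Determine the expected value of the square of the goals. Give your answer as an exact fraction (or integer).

97/9

Total = 180, so P(goals=0) = 10/180, etc.
E[X²] = (1/18)·0 + (7/18)·1 + (7/18)·16 + (1/6)·25
     = 97/9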